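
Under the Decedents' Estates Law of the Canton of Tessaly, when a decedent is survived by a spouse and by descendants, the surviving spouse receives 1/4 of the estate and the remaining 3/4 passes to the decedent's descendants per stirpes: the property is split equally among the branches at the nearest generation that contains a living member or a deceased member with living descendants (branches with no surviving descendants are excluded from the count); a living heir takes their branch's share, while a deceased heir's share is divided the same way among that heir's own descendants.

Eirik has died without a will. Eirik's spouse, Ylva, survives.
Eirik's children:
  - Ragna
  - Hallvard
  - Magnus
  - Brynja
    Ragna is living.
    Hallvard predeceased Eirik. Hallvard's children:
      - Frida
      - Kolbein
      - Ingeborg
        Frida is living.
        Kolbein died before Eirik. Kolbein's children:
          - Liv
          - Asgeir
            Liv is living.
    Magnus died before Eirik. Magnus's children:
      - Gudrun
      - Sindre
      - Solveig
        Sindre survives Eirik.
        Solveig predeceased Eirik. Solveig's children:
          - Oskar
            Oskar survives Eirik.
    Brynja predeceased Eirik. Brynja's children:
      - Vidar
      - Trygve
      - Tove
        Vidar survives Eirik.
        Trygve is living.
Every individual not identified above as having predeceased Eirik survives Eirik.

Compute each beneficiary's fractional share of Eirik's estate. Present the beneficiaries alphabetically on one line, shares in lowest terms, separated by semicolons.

Asgeir 1/32; Frida 1/16; Gudrun 1/16; Ingeborg 1/16; Liv 1/32; Oskar 1/16; Ragna 3/16; Sindre 1/16; Tove 1/16; Trygve 1/16; Vidar 1/16; Ylva 1/4

Ylva, as surviving spouse, takes 1/4.
The remaining 3/4 passes to Eirik's descendants per stirpes.
The 3/4 is divided into 4 equal shares of 3/16 among Ragna, Hallvard, Magnus, Brynja.
Ragna is living and takes 3/16.
Hallvard predeceased; the 3/16 allotted to Hallvard's branch passes to Hallvard's issue by representation.
The 3/16 is divided into 3 equal shares of 1/16 among Frida, Kolbein, Ingeborg.
Frida is living and takes 1/16.
Kolbein predeceased; the 1/16 allotted to Kolbein's branch passes to Kolbein's issue by representation.
The 1/16 is divided into 2 equal shares of 1/32 among Liv, Asgeir.
Liv is living and takes 1/32.
Asgeir is living and takes 1/32.
Ingeborg is living and takes 1/16.
Magnus predeceased; the 3/16 allotted to Magnus's branch passes to Magnus's issue by representation.
The 3/16 is divided into 3 equal shares of 1/16 among Gudrun, Sindre, Solveig.
Gudrun is living and takes 1/16.
Sindre is living and takes 1/16.
Solveig predeceased; the 1/16 allotted to Solveig's branch passes to Solveig's issue by representation.
Oskar is the sole taker at this level and receives the full 1/16.
Brynja predeceased; the 3/16 allotted to Brynja's branch passes to Brynja's issue by representation.
The 3/16 is divided into 3 equal shares of 1/16 among Vidar, Trygve, Tove.
Vidar is living and takes 1/16.
Trygve is living and takes 1/16.
Tove is living and takes 1/16.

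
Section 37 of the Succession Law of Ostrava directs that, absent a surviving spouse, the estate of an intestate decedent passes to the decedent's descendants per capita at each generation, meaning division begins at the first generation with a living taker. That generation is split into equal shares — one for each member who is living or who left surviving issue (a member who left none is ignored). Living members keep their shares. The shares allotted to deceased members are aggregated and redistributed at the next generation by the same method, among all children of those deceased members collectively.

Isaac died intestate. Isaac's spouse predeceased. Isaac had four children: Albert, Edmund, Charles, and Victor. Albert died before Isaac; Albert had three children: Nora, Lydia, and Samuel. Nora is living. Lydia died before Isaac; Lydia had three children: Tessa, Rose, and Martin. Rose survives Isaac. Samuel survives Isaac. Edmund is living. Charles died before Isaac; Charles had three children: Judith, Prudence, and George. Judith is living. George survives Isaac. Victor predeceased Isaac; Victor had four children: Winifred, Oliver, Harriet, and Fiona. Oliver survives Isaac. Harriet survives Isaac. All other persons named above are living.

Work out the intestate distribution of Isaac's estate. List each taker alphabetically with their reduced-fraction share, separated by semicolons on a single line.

Edmund 1/4; Fiona 3/40; George 3/40; Harriet 3/40; Judith 3/40; Martin 1/40; Nora 3/40; Oliver 3/40; Prudence 3/40; Rose 1/40; Samuel 3/40; Tessa 1/40; Winifred 3/40

There is no surviving spouse, so the entire estate passes to Isaac's descendants per capita at each generation.
At generation 1 (Albert, Edmund, Charles, Victor) there are 4 shares of (1)/4 = 1/4 each.
Living: Edmund — each takes 1/4.
Deceased: Albert, Charles, and Victor. Their combined 3/4 is pooled and carried to generation 2.
At generation 2 (Nora, Lydia, Samuel, Judith, Prudence, George, Winifred, Oliver, Harriet, Fiona) there are 10 shares of (3/4)/10 = 3/40 each.
Living: Nora, Samuel, Judith, Prudence, George, Winifred, Oliver, Harriet, and Fiona — each takes 3/40.
Deceased: Lydia. That 3/40 share is carried to generation 3.
At generation 3 (Tessa, Rose, Martin) there are 3 shares of (3/40)/3 = 1/40 each.
Living: Tessa, Rose, and Martin — each takes 1/40.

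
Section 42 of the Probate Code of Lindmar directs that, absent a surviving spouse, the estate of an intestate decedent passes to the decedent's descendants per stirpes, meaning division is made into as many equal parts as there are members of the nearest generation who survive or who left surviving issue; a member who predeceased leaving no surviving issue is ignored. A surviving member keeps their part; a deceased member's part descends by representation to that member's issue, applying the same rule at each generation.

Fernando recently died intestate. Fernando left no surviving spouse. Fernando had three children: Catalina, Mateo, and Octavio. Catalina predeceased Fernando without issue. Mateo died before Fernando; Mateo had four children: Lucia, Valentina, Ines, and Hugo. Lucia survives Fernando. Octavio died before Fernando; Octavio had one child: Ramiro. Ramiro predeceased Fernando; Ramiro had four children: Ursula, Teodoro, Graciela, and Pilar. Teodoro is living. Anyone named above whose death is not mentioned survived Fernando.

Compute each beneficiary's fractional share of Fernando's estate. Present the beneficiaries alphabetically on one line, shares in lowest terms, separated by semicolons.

Graciela 1/8; Hugo 1/8; Ines 1/8; Lucia 1/8; Pilar 1/8; Teodoro 1/8; Ursula 1/8; Valentina 1/8

There is no surviving spouse, so the entire estate passes to Fernando's descendants per stirpes.
Catalina left no surviving issue, so that branch lapses and is disregarded.
The estate is divided into 2 equal shares of 1/2 among Mateo, Octavio.
Mateo predeceased; the 1/2 allotted to Mateo's branch passes to Mateo's issue by representation.
The 1/2 is divided into 4 equal shares of 1/8 among Lucia, Valentina, Ines, Hugo.
Lucia is living and takes 1/8.
Valentina is living and takes 1/8.
Ines is living and takes 1/8.
Hugo is living and takes 1/8.
Octavio predeceased; the 1/2 allotted to Octavio's branch passes to Octavio's issue by representation.
Ramiro's line is the sole branch at this level, so the full 1/2 passes to Ramiro's issue by representation.
The 1/2 is divided into 4 equal shares of 1/8 among Ursula, Teodoro, Graciela, Pilar.
Ursula is living and takes 1/8.
Teodoro is living and takes 1/8.
Graciela is living and takes 1/8.
Pilar is living and takes 1/8.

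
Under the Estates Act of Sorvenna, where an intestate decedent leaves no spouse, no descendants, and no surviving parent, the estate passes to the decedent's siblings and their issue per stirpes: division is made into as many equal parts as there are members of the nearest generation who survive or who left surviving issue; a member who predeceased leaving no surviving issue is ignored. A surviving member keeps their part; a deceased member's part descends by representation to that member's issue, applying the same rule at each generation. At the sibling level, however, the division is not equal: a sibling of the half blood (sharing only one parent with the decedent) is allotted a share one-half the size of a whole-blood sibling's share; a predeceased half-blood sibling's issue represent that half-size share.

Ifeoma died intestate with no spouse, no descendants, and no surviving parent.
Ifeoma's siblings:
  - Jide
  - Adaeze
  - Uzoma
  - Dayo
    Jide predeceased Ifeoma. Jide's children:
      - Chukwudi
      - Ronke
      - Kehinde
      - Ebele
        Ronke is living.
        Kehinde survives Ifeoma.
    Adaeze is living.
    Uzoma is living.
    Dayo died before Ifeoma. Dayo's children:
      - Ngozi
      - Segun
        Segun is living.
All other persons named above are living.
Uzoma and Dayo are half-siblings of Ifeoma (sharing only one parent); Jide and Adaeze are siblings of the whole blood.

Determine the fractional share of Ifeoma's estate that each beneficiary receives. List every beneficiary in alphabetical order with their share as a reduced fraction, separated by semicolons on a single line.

No spouse, descendants, or parent survives, so the estate passes to Ifeoma's siblings per stirpes.
Half-blood siblings count for one-half the weight of whole-blood siblings at the initial division.
Dividing 1 in proportion to weights (total weight 3): Jide (weight 1) → 1/3; Adaeze (weight 1) → 1/3; Uzoma (weight 1/2) → 1/6; Dayo (weight 1/2) → 1/6.
Jide predeceased; the 1/3 allotted to Jide's branch passes to Jide's issue by representation.
The 1/3 is divided into 4 equal shares of 1/12 among Chukwudi, Ronke, Kehinde, Ebele.
Chukwudi is living and takes 1/12.
Ronke is living and takes 1/12.
Kehinde is living and takes 1/12.
Ebele is living and takes 1/12.
Adaeze is living and takes 1/3.
Uzoma is living and takes 1/6.
Dayo predeceased; the 1/6 allotted to Dayo's branch passes to Dayo's issue by representation.
The 1/6 is divided into 2 equal shares of 1/12 among Ngozi, Segun.
Ngozi is living and takes 1/12.
Segun is living and takes 1/12.

Adaeze 1/3; Chukwudi 1/12; Ebele 1/12; Kehinde 1/12; Ngozi 1/12; Ronke 1/12; Segun 1/12; Uzoma 1/6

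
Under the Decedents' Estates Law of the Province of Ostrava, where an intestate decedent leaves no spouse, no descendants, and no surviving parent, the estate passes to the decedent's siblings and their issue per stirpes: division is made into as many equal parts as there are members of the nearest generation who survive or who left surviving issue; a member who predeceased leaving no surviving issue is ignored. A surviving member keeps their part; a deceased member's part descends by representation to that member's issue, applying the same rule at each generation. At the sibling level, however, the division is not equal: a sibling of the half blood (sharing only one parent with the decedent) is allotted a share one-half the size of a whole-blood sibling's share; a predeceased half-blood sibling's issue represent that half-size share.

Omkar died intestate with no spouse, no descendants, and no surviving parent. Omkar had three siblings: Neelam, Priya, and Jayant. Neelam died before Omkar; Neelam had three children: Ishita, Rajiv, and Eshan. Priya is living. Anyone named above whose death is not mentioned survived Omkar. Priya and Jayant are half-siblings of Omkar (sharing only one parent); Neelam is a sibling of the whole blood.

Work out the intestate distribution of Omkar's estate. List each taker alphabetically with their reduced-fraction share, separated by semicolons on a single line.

Eshan 1/6; Ishita 1/6; Jayant 1/4; Priya 1/4; Rajiv 1/6

No spouse, descendants, or parent survives, so the estate passes to Omkar's siblings per stirpes.
Half-blood siblings count for one-half the weight of whole-blood siblings at the initial division.
Dividing 1 in proportion to weights (total weight 2): Neelam (weight 1) → 1/2; Priya (weight 1/2) → 1/4; Jayant (weight 1/2) → 1/4.
Neelam predeceased; the 1/2 allotted to Neelam's branch passes to Neelam's issue by representation.
The 1/2 is divided into 3 equal shares of 1/6 among Ishita, Rajiv, Eshan.
Ishita is living and takes 1/6.
Rajiv is living and takes 1/6.
Eshan is living and takes 1/6.
Priya is living and takes 1/4.
Jayant is living and takes 1/4.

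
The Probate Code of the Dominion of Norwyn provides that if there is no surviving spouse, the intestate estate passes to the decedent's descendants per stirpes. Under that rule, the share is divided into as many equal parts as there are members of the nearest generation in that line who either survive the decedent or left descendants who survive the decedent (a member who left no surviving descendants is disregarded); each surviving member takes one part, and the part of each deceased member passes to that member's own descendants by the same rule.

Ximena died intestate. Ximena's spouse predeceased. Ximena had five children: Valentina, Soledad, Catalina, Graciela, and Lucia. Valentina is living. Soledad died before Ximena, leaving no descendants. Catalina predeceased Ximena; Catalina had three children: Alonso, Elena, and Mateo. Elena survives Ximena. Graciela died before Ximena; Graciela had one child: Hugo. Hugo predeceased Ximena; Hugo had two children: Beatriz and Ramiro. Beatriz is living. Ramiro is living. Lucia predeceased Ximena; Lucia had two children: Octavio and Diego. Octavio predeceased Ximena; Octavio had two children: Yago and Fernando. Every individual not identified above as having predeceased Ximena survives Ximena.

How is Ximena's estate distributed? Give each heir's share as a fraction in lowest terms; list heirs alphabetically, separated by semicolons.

There is no surviving spouse, so the entire estate passes to Ximena's descendants per stirpes.
Soledad left no surviving issue, so that branch lapses and is disregarded.
The estate is divided into 4 equal shares of 1/4 among Valentina, Catalina, Graciela, Lucia.
Valentina is living and takes 1/4.
Catalina predeceased; the 1/4 allotted to Catalina's branch passes to Catalina's issue by representation.
The 1/4 is divided into 3 equal shares of 1/12 among Alonso, Elena, Mateo.
Alonso is living and takes 1/12.
Elena is living and takes 1/12.
Mateo is living and takes 1/12.
Graciela predeceased; the 1/4 allotted to Graciela's branch passes to Graciela's issue by representation.
Hugo's line is the sole branch at this level, so the full 1/4 passes to Hugo's issue by representation.
The 1/4 is divided into 2 equal shares of 1/8 among Beatriz, Ramiro.
Beatriz is living and takes 1/8.
Ramiro is living and takes 1/8.
Lucia predeceased; the 1/4 allotted to Lucia's branch passes to Lucia's issue by representation.
The 1/4 is divided into 2 equal shares of 1/8 among Octavio, Diego.
Octavio predeceased; the 1/8 allotted to Octavio's branch passes to Octavio's issue by representation.
The 1/8 is divided into 2 equal shares of 1/16 among Yago, Fernando.
Yago is living and takes 1/16.
Fernando is living and takes 1/16.
Diego is living and takes 1/8.

Alonso 1/12; Beatriz 1/8; Diego 1/8; Elena 1/12; Fernando 1/16; Mateo 1/12; Ramiro 1/8; Valentina 1/4; Yago 1/16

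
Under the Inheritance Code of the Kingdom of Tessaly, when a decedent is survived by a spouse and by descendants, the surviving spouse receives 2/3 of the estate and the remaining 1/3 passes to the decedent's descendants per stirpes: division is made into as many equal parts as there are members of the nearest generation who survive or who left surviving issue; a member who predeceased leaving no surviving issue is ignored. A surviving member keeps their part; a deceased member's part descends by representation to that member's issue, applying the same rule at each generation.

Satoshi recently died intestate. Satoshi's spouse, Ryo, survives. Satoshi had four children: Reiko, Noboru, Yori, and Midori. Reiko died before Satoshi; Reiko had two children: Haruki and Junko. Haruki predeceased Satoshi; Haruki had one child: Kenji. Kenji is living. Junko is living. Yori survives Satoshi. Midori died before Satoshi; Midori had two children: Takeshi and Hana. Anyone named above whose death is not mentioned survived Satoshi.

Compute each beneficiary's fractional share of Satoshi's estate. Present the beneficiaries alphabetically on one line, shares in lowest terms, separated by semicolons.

Ryo, as surviving spouse, takes 2/3.
The remaining 1/3 passes to Satoshi's descendants per stirpes.
The 1/3 is divided into 4 equal shares of 1/12 among Reiko, Noboru, Yori, Midori.
Reiko predeceased; the 1/12 allotted to Reiko's branch passes to Reiko's issue by representation.
The 1/12 is divided into 2 equal shares of 1/24 among Haruki, Junko.
Haruki predeceased; the 1/24 allotted to Haruki's branch passes to Haruki's issue by representation.
Kenji is the sole taker at this level and receives the full 1/24.
Junko is living and takes 1/24.
Noboru is living and takes 1/12.
Yori is living and takes 1/12.
Midori predeceased; the 1/12 allotted to Midori's branch passes to Midori's issue by representation.
The 1/12 is divided into 2 equal shares of 1/24 among Takeshi, Hana.
Takeshi is living and takes 1/24.
Hana is living and takes 1/24.

Hana 1/24; Junko 1/24; Kenji 1/24; Noboru 1/12; Ryo 2/3; Takeshi 1/24; Yori 1/12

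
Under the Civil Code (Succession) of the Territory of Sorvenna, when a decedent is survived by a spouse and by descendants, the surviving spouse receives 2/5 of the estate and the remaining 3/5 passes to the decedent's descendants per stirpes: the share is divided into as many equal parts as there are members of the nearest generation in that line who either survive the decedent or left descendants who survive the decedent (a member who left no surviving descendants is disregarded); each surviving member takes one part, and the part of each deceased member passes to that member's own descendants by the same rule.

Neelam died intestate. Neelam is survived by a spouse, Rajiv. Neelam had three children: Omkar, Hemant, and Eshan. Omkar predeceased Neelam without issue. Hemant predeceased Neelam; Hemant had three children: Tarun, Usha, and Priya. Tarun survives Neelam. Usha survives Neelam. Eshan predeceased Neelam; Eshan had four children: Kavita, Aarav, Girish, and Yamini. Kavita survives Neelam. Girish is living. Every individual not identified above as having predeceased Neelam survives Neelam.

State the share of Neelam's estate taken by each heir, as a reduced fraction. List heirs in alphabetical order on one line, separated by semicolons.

Aarav 3/40; Girish 3/40; Kavita 3/40; Priya 1/10; Rajiv 2/5; Tarun 1/10; Usha 1/10; Yamini 3/40

Rajiv, as surviving spouse, takes 2/5.
The remaining 3/5 passes to Neelam's descendants per stirpes.
Omkar left no surviving issue, so that branch lapses and is disregarded.
The 3/5 is divided into 2 equal shares of 3/10 among Hemant, Eshan.
Hemant predeceased; the 3/10 allotted to Hemant's branch passes to Hemant's issue by representation.
The 3/10 is divided into 3 equal shares of 1/10 among Tarun, Usha, Priya.
Tarun is living and takes 1/10.
Usha is living and takes 1/10.
Priya is living and takes 1/10.
Eshan predeceased; the 3/10 allotted to Eshan's branch passes to Eshan's issue by representation.
The 3/10 is divided into 4 equal shares of 3/40 among Kavita, Aarav, Girish, Yamini.
Kavita is living and takes 3/40.
Aarav is living and takes 3/40.
Girish is living and takes 3/40.
Yamini is living and takes 3/40.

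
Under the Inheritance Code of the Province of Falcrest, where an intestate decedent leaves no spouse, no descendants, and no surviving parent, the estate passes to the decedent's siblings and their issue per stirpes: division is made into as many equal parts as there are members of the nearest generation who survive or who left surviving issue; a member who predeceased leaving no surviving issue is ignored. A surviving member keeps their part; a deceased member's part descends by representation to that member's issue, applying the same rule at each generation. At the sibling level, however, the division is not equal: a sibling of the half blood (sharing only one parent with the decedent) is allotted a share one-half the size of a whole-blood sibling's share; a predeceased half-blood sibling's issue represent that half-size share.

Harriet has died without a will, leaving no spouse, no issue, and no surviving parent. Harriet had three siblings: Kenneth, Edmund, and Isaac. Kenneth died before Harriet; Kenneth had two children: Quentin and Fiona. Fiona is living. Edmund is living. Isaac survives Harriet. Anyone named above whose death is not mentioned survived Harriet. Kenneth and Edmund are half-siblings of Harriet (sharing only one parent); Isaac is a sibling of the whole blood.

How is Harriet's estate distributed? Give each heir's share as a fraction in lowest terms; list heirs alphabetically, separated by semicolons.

Edmund 1/4; Fiona 1/8; Isaac 1/2; Quentin 1/8

No spouse, descendants, or parent survives, so the estate passes to Harriet's siblings per stirpes.
Half-blood siblings count for one-half the weight of whole-blood siblings at the initial division.
Dividing 1 in proportion to weights (total weight 2): Kenneth (weight 1/2) → 1/4; Edmund (weight 1/2) → 1/4; Isaac (weight 1) → 1/2.
Kenneth predeceased; the 1/4 allotted to Kenneth's branch passes to Kenneth's issue by representation.
The 1/4 is divided into 2 equal shares of 1/8 among Quentin, Fiona.
Quentin is living and takes 1/8.
Fiona is living and takes 1/8.
Edmund is living and takes 1/4.
Isaac is living and takes 1/2.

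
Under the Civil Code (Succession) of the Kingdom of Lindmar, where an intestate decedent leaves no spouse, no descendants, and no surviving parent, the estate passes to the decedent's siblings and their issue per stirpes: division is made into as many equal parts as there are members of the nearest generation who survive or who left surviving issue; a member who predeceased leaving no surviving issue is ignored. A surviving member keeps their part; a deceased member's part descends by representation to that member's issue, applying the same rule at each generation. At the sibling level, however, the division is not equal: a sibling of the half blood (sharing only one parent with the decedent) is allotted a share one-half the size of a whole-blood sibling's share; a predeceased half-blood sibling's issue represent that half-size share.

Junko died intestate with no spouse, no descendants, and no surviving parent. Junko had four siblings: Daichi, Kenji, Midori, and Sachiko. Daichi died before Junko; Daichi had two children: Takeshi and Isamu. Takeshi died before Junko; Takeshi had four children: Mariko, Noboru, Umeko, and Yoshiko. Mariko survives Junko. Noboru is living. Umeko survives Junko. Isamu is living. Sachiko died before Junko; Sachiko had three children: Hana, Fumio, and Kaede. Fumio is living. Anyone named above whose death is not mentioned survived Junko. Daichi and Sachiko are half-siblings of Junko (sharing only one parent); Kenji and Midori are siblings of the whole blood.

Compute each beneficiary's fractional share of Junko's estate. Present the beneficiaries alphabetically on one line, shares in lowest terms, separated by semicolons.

Fumio 1/18; Hana 1/18; Isamu 1/12; Kaede 1/18; Kenji 1/3; Mariko 1/48; Midori 1/3; Noboru 1/48; Umeko 1/48; Yoshiko 1/48

No spouse, descendants, or parent survives, so the estate passes to Junko's siblings per stirpes.
Half-blood siblings count for one-half the weight of whole-blood siblings at the initial division.
Dividing 1 in proportion to weights (total weight 3): Daichi (weight 1/2) → 1/6; Kenji (weight 1) → 1/3; Midori (weight 1) → 1/3; Sachiko (weight 1/2) → 1/6.
Daichi predeceased; the 1/6 allotted to Daichi's branch passes to Daichi's issue by representation.
The 1/6 is divided into 2 equal shares of 1/12 among Takeshi, Isamu.
Takeshi predeceased; the 1/12 allotted to Takeshi's branch passes to Takeshi's issue by representation.
The 1/12 is divided into 4 equal shares of 1/48 among Mariko, Noboru, Umeko, Yoshiko.
Mariko is living and takes 1/48.
Noboru is living and takes 1/48.
Umeko is living and takes 1/48.
Yoshiko is living and takes 1/48.
Isamu is living and takes 1/12.
Kenji is living and takes 1/3.
Midori is living and takes 1/3.
Sachiko predeceased; the 1/6 allotted to Sachiko's branch passes to Sachiko's issue by representation.
The 1/6 is divided into 3 equal shares of 1/18 among Hana, Fumio, Kaede.
Hana is living and takes 1/18.
Fumio is living and takes 1/18.
Kaede is living and takes 1/18.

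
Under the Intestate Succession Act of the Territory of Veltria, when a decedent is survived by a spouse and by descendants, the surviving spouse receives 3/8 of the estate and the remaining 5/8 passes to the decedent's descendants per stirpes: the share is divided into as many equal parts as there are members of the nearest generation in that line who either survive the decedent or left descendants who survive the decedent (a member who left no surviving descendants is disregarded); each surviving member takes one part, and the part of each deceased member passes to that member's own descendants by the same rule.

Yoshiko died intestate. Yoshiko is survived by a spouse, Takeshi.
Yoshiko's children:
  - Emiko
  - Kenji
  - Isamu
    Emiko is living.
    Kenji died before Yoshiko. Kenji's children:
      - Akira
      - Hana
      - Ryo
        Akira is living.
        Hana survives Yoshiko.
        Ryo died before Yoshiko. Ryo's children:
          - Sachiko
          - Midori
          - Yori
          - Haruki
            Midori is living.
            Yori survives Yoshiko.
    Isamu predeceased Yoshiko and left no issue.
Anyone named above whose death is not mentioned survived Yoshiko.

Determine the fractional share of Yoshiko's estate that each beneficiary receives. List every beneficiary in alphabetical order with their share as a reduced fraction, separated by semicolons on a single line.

Akira 5/48; Emiko 5/16; Hana 5/48; Haruki 5/192; Midori 5/192; Sachiko 5/192; Takeshi 3/8; Yori 5/192

Takeshi, as surviving spouse, takes 3/8.
The remaining 5/8 passes to Yoshiko's descendants per stirpes.
Isamu left no surviving issue, so that branch lapses and is disregarded.
The 5/8 is divided into 2 equal shares of 5/16 among Emiko, Kenji.
Emiko is living and takes 5/16.
Kenji predeceased; the 5/16 allotted to Kenji's branch passes to Kenji's issue by representation.
The 5/16 is divided into 3 equal shares of 5/48 among Akira, Hana, Ryo.
Akira is living and takes 5/48.
Hana is living and takes 5/48.
Ryo predeceased; the 5/48 allotted to Ryo's branch passes to Ryo's issue by representation.
The 5/48 is divided into 4 equal shares of 5/192 among Sachiko, Midori, Yori, Haruki.
Sachiko is living and takes 5/192.
Midori is living and takes 5/192.
Yori is living and takes 5/192.
Haruki is living and takes 5/192.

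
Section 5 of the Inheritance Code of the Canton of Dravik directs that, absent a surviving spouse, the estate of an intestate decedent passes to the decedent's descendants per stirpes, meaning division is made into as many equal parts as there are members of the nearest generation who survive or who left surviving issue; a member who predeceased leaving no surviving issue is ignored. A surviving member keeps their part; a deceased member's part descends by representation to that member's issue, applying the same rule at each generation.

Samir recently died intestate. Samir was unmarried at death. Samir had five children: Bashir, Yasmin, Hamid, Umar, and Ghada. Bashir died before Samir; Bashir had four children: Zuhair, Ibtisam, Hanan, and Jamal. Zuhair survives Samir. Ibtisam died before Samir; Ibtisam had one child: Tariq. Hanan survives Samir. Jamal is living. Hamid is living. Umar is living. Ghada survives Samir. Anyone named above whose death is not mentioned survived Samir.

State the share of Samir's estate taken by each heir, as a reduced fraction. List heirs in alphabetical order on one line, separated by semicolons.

Ghada 1/5; Hamid 1/5; Hanan 1/20; Jamal 1/20; Tariq 1/20; Umar 1/5; Yasmin 1/5; Zuhair 1/20

There is no surviving spouse, so the entire estate passes to Samir's descendants per stirpes.
The estate is divided into 5 equal shares of 1/5 among Bashir, Yasmin, Hamid, Umar, Ghada.
Bashir predeceased; the 1/5 allotted to Bashir's branch passes to Bashir's issue by representation.
The 1/5 is divided into 4 equal shares of 1/20 among Zuhair, Ibtisam, Hanan, Jamal.
Zuhair is living and takes 1/20.
Ibtisam predeceased; the 1/20 allotted to Ibtisam's branch passes to Ibtisam's issue by representation.
Tariq is the sole taker at this level and receives the full 1/20.
Hanan is living and takes 1/20.
Jamal is living and takes 1/20.
Yasmin is living and takes 1/5.
Hamid is living and takes 1/5.
Umar is living and takes 1/5.
Ghada is living and takes 1/5.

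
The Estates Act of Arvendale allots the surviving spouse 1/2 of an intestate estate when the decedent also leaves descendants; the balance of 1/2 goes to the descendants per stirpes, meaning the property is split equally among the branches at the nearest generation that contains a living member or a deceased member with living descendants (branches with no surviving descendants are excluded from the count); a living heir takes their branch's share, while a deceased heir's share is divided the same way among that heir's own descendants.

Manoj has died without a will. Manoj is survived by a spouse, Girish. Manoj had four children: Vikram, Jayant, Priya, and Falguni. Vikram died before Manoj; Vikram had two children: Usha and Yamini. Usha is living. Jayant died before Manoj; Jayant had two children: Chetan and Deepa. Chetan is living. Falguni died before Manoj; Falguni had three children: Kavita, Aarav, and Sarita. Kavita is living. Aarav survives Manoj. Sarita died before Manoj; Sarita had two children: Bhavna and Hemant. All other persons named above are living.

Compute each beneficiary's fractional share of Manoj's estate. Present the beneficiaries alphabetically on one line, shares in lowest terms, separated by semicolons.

Aarav 1/24; Bhavna 1/48; Chetan 1/16; Deepa 1/16; Girish 1/2; Hemant 1/48; Kavita 1/24; Priya 1/8; Usha 1/16; Yamini 1/16

Girish, as surviving spouse, takes 1/2.
The remaining 1/2 passes to Manoj's descendants per stirpes.
The 1/2 is divided into 4 equal shares of 1/8 among Vikram, Jayant, Priya, Falguni.
Vikram predeceased; the 1/8 allotted to Vikram's branch passes to Vikram's issue by representation.
The 1/8 is divided into 2 equal shares of 1/16 among Usha, Yamini.
Usha is living and takes 1/16.
Yamini is living and takes 1/16.
Jayant predeceased; the 1/8 allotted to Jayant's branch passes to Jayant's issue by representation.
The 1/8 is divided into 2 equal shares of 1/16 among Chetan, Deepa.
Chetan is living and takes 1/16.
Deepa is living and takes 1/16.
Priya is living and takes 1/8.
Falguni predeceased; the 1/8 allotted to Falguni's branch passes to Falguni's issue by representation.
The 1/8 is divided into 3 equal shares of 1/24 among Kavita, Aarav, Sarita.
Kavita is living and takes 1/24.
Aarav is living and takes 1/24.
Sarita predeceased; the 1/24 allotted to Sarita's branch passes to Sarita's issue by representation.
The 1/24 is divided into 2 equal shares of 1/48 among Bhavna, Hemant.
Bhavna is living and takes 1/48.
Hemant is living and takes 1/48.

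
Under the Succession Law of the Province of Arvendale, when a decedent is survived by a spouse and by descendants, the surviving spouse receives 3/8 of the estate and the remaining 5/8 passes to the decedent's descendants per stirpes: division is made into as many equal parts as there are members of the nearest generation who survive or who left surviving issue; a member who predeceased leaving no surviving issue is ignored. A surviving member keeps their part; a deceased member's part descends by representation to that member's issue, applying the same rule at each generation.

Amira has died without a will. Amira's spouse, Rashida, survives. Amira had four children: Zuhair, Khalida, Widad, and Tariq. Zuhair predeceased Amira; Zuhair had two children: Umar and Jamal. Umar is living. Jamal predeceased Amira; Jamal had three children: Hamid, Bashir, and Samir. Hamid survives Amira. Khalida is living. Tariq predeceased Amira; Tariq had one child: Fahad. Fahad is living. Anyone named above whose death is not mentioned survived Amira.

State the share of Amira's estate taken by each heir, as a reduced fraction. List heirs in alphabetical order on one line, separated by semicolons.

Rashida, as surviving spouse, takes 3/8.
The remaining 5/8 passes to Amira's descendants per stirpes.
The 5/8 is divided into 4 equal shares of 5/32 among Zuhair, Khalida, Widad, Tariq.
Zuhair predeceased; the 5/32 allotted to Zuhair's branch passes to Zuhair's issue by representation.
The 5/32 is divided into 2 equal shares of 5/64 among Umar, Jamal.
Umar is living and takes 5/64.
Jamal predeceased; the 5/64 allotted to Jamal's branch passes to Jamal's issue by representation.
The 5/64 is divided into 3 equal shares of 5/192 among Hamid, Bashir, Samir.
Hamid is living and takes 5/192.
Bashir is living and takes 5/192.
Samir is living and takes 5/192.
Khalida is living and takes 5/32.
Widad is living and takes 5/32.
Tariq predeceased; the 5/32 allotted to Tariq's branch passes to Tariq's issue by representation.
Fahad is the sole taker at this level and receives the full 5/32.

Bashir 5/192; Fahad 5/32; Hamid 5/192; Khalida 5/32; Rashida 3/8; Samir 5/192; Umar 5/64; Widad 5/32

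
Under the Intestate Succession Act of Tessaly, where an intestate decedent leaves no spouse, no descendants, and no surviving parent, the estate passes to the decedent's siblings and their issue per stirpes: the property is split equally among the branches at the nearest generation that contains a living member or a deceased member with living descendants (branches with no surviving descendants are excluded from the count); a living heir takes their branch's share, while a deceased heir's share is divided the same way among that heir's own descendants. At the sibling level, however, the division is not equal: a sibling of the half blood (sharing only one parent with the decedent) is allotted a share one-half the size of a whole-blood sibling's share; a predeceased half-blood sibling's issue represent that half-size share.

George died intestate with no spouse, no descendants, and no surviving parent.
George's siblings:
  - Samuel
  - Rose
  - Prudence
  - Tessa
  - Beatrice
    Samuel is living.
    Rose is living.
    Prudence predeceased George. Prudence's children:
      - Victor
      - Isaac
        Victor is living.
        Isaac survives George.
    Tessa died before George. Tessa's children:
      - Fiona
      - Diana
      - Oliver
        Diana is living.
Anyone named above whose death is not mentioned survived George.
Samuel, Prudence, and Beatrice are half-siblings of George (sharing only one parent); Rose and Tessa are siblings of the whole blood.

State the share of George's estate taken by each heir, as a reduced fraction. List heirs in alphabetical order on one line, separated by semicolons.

Beatrice 1/7; Diana 2/21; Fiona 2/21; Isaac 1/14; Oliver 2/21; Rose 2/7; Samuel 1/7; Victor 1/14

No spouse, descendants, or parent survives, so the estate passes to George's siblings per stirpes.
Half-blood siblings count for one-half the weight of whole-blood siblings at the initial division.
Dividing 1 in proportion to weights (total weight 7/2): Samuel (weight 1/2) → 1/7; Rose (weight 1) → 2/7; Prudence (weight 1/2) → 1/7; Tessa (weight 1) → 2/7; Beatrice (weight 1/2) → 1/7.
Samuel is living and takes 1/7.
Rose is living and takes 2/7.
Prudence predeceased; the 1/7 allotted to Prudence's branch passes to Prudence's issue by representation.
The 1/7 is divided into 2 equal shares of 1/14 among Victor, Isaac.
Victor is living and takes 1/14.
Isaac is living and takes 1/14.
Tessa predeceased; the 2/7 allotted to Tessa's branch passes to Tessa's issue by representation.
The 2/7 is divided into 3 equal shares of 2/21 among Fiona, Diana, Oliver.
Fiona is living and takes 2/21.
Diana is living and takes 2/21.
Oliver is living and takes 2/21.
Beatrice is living and takes 1/7.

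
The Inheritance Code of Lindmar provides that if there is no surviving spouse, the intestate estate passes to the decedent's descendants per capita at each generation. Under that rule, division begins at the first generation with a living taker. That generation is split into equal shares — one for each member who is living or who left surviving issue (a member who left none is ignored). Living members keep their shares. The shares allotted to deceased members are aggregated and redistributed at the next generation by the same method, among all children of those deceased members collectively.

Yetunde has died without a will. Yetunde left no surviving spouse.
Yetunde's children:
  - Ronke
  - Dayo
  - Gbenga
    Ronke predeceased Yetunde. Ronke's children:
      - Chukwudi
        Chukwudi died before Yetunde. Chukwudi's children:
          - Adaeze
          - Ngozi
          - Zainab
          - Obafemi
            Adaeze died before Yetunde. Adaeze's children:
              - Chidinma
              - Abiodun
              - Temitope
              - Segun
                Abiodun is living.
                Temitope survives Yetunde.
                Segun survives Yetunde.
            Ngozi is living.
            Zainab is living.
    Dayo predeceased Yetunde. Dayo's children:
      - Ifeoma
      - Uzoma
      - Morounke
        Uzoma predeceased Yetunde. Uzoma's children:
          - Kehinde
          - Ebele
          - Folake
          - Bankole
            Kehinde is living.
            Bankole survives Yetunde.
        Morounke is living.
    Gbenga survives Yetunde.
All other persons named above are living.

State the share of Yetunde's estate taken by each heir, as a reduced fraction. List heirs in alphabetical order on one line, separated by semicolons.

Abiodun 1/96; Bankole 1/24; Chidinma 1/96; Ebele 1/24; Folake 1/24; Gbenga 1/3; Ifeoma 1/6; Kehinde 1/24; Morounke 1/6; Ngozi 1/24; Obafemi 1/24; Segun 1/96; Temitope 1/96; Zainab 1/24

There is no surviving spouse, so the entire estate passes to Yetunde's descendants per capita at each generation.
At generation 1 (Ronke, Dayo, Gbenga) there are 3 shares of (1)/3 = 1/3 each.
Living: Gbenga — each takes 1/3.
Deceased: Ronke and Dayo. Their combined 2/3 is pooled and carried to generation 2.
At generation 2 (Chukwudi, Ifeoma, Uzoma, Morounke) there are 4 shares of (2/3)/4 = 1/6 each.
Living: Ifeoma and Morounke — each takes 1/6.
Deceased: Chukwudi and Uzoma. Their combined 1/3 is pooled and carried to generation 3.
At generation 3 (Adaeze, Ngozi, Zainab, Obafemi, Kehinde, Ebele, Folake, Bankole) there are 8 shares of (1/3)/8 = 1/24 each.
Living: Ngozi, Zainab, Obafemi, Kehinde, Ebele, Folake, and Bankole — each takes 1/24.
Deceased: Adaeze. That 1/24 share is carried to generation 4.
At generation 4 (Chidinma, Abiodun, Temitope, Segun) there are 4 shares of (1/24)/4 = 1/96 each.
Living: Chidinma, Abiodun, Temitope, and Segun — each takes 1/96.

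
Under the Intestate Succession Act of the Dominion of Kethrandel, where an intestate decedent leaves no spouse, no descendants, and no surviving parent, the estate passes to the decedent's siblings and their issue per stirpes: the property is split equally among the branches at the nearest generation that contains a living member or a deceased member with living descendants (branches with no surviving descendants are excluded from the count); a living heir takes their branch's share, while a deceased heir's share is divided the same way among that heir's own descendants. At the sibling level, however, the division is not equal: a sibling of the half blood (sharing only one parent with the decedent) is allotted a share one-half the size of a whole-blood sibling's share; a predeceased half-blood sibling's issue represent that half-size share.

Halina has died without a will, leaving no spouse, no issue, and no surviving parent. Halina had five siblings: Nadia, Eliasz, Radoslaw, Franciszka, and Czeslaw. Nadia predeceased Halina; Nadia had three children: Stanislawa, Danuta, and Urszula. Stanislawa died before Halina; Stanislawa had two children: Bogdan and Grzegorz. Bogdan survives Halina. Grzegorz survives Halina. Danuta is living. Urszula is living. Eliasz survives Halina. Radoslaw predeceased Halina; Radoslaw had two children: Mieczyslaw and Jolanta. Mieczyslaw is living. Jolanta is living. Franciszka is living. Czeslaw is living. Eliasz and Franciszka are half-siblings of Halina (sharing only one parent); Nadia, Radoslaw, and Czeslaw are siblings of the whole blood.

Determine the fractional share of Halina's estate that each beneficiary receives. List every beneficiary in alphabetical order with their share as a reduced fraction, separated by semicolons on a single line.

No spouse, descendants, or parent survives, so the estate passes to Halina's siblings per stirpes.
Half-blood siblings count for one-half the weight of whole-blood siblings at the initial division.
Dividing 1 in proportion to weights (total weight 4): Nadia (weight 1) → 1/4; Eliasz (weight 1/2) → 1/8; Radoslaw (weight 1) → 1/4; Franciszka (weight 1/2) → 1/8; Czeslaw (weight 1) → 1/4.
Nadia predeceased; the 1/4 allotted to Nadia's branch passes to Nadia's issue by representation.
The 1/4 is divided into 3 equal shares of 1/12 among Stanislawa, Danuta, Urszula.
Stanislawa predeceased; the 1/12 allotted to Stanislawa's branch passes to Stanislawa's issue by representation.
The 1/12 is divided into 2 equal shares of 1/24 among Bogdan, Grzegorz.
Bogdan is living and takes 1/24.
Grzegorz is living and takes 1/24.
Danuta is living and takes 1/12.
Urszula is living and takes 1/12.
Eliasz is living and takes 1/8.
Radoslaw predeceased; the 1/4 allotted to Radoslaw's branch passes to Radoslaw's issue by representation.
The 1/4 is divided into 2 equal shares of 1/8 among Mieczyslaw, Jolanta.
Mieczyslaw is living and takes 1/8.
Jolanta is living and takes 1/8.
Franciszka is living and takes 1/8.
Czeslaw is living and takes 1/4.

Bogdan 1/24; Czeslaw 1/4; Danuta 1/12; Eliasz 1/8; Franciszka 1/8; Grzegorz 1/24; Jolanta 1/8; Mieczyslaw 1/8; Urszula 1/12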